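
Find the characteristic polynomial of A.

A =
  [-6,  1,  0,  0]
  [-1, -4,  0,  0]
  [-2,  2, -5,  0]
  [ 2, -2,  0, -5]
x^4 + 20*x^3 + 150*x^2 + 500*x + 625

Expanding det(x·I − A) (e.g. by cofactor expansion or by noting that A is similar to its Jordan form J, which has the same characteristic polynomial as A) gives
  χ_A(x) = x^4 + 20*x^3 + 150*x^2 + 500*x + 625
which factors as (x + 5)^4. The eigenvalues (with algebraic multiplicities) are λ = -5 with multiplicity 4.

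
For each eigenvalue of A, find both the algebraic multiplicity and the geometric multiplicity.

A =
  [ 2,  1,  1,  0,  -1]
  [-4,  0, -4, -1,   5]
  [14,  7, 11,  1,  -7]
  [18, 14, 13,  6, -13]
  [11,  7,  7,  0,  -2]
λ = 1: alg = 2, geom = 1; λ = 5: alg = 3, geom = 1

Step 1 — factor the characteristic polynomial to read off the algebraic multiplicities:
  χ_A(x) = (x - 5)^3*(x - 1)^2

Step 2 — compute geometric multiplicities via the rank-nullity identity g(λ) = n − rank(A − λI):
  rank(A − (1)·I) = 4, so dim ker(A − (1)·I) = n − 4 = 1
  rank(A − (5)·I) = 4, so dim ker(A − (5)·I) = n − 4 = 1

Summary:
  λ = 1: algebraic multiplicity = 2, geometric multiplicity = 1
  λ = 5: algebraic multiplicity = 3, geometric multiplicity = 1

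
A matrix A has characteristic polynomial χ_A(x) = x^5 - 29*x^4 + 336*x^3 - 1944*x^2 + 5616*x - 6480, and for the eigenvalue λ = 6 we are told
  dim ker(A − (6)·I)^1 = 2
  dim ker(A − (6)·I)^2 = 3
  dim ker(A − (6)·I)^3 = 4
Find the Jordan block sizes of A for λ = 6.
Block sizes for λ = 6: [3, 1]

From the dimensions of kernels of powers, the number of Jordan blocks of size at least j is d_j − d_{j−1} where d_j = dim ker(N^j) (with d_0 = 0). Computing the differences gives [2, 1, 1].
The number of blocks of size exactly k is (#blocks of size ≥ k) − (#blocks of size ≥ k + 1), so the partition is: 1 block(s) of size 1, 1 block(s) of size 3.
In nonincreasing order the block sizes are [3, 1].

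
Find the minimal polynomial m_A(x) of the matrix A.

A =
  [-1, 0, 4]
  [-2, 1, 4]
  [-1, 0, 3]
x^2 - 2*x + 1

The characteristic polynomial is χ_A(x) = (x - 1)^3, so the eigenvalues are known. The minimal polynomial is
  m_A(x) = Π_λ (x − λ)^{k_λ}
where k_λ is the size of the *largest* Jordan block for λ (equivalently, the smallest k with (A − λI)^k v = 0 for every generalised eigenvector v of λ).

  λ = 1: largest Jordan block has size 2, contributing (x − 1)^2

So m_A(x) = (x - 1)^2 = x^2 - 2*x + 1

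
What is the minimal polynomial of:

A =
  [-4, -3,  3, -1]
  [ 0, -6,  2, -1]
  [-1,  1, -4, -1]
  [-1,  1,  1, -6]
x^3 + 15*x^2 + 75*x + 125

The characteristic polynomial is χ_A(x) = (x + 5)^4, so the eigenvalues are known. The minimal polynomial is
  m_A(x) = Π_λ (x − λ)^{k_λ}
where k_λ is the size of the *largest* Jordan block for λ (equivalently, the smallest k with (A − λI)^k v = 0 for every generalised eigenvector v of λ).

  λ = -5: largest Jordan block has size 3, contributing (x + 5)^3

So m_A(x) = (x + 5)^3 = x^3 + 15*x^2 + 75*x + 125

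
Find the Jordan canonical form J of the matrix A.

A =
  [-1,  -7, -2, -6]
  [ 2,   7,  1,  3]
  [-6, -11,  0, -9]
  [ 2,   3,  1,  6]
J_3(3) ⊕ J_1(3)

The characteristic polynomial is
  det(x·I − A) = x^4 - 12*x^3 + 54*x^2 - 108*x + 81 = (x - 3)^4

Eigenvalues and multiplicities (the geometric multiplicity of λ is n − rank(A − λI), which equals the number of Jordan blocks for λ):
  λ = 3: algebraic multiplicity = 4, geometric multiplicity = 2

Determining the block sizes for each eigenvalue:
  λ = 3: with am = 4 and gm = 2, the partition is not yet determined (e.g. several partitions of 4 into 2 parts exist). Let N = A − (3)·I. Computing rank(N^1) = 2, rank(N^2) = 1, rank(N^3) = 0; the number of blocks of size ≥ j is rank(N^{j−1}) − rank(N^j), giving [2, 1, 1]. So we have 1 block(s) of size 3, 1 block(s) of size 1 → block sizes [3, 1]

Assembling the blocks gives a Jordan form
J =
  [3, 1, 0, 0]
  [0, 3, 1, 0]
  [0, 0, 3, 0]
  [0, 0, 0, 3]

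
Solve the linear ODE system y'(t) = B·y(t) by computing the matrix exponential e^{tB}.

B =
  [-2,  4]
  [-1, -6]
e^{tB} =
  [2*t*exp(-4*t) + exp(-4*t), 4*t*exp(-4*t)]
  [-t*exp(-4*t), -2*t*exp(-4*t) + exp(-4*t)]

Strategy: write B = P · J · P⁻¹ where J is a Jordan canonical form, so e^{tB} = P · e^{tJ} · P⁻¹, and e^{tJ} can be computed block-by-block.

B has Jordan form
J =
  [-4,  1]
  [ 0, -4]
(up to reordering of blocks).

Per-block formulas:
  For a 2×2 Jordan block J_2(-4): exp(t · J_2(-4)) = e^(-4t)·(I + t·N), where N is the 2×2 nilpotent shift.

After assembling e^{tJ} and conjugating by P, we get:

e^{tB} =
  [2*t*exp(-4*t) + exp(-4*t), 4*t*exp(-4*t)]
  [-t*exp(-4*t), -2*t*exp(-4*t) + exp(-4*t)]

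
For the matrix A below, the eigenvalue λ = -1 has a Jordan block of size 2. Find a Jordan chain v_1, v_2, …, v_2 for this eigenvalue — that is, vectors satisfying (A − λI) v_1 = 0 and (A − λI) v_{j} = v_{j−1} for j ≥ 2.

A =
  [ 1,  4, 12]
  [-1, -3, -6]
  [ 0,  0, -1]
A Jordan chain for λ = -1 of length 2:
v_1 = (2, -1, 0)ᵀ
v_2 = (1, 0, 0)ᵀ

Let N = A − (-1)·I. We want v_2 with N^2 v_2 = 0 but N^1 v_2 ≠ 0; then v_{j-1} := N · v_j for j = 2, …, 2.

Pick v_2 = (1, 0, 0)ᵀ.
Then v_1 = N · v_2 = (2, -1, 0)ᵀ.

Sanity check: (A − (-1)·I) v_1 = (0, 0, 0)ᵀ = 0. ✓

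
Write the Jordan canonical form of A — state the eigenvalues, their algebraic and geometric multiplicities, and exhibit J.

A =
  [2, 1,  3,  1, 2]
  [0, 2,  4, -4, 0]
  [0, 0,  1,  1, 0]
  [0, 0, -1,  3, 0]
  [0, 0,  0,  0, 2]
J_2(2) ⊕ J_2(2) ⊕ J_1(2)

The characteristic polynomial is
  det(x·I − A) = x^5 - 10*x^4 + 40*x^3 - 80*x^2 + 80*x - 32 = (x - 2)^5

Eigenvalues and multiplicities (the geometric multiplicity of λ is n − rank(A − λI), which equals the number of Jordan blocks for λ):
  λ = 2: algebraic multiplicity = 5, geometric multiplicity = 3

Determining the block sizes for each eigenvalue:
  λ = 2: with am = 5 and gm = 3, the partition is not yet determined (e.g. several partitions of 5 into 3 parts exist). Let N = A − (2)·I. Computing rank(N^1) = 2, rank(N^2) = 0; the number of blocks of size ≥ j is rank(N^{j−1}) − rank(N^j), giving [3, 2]. So we have 2 block(s) of size 2, 1 block(s) of size 1 → block sizes [2, 2, 1]

Assembling the blocks gives a Jordan form
J =
  [2, 1, 0, 0, 0]
  [0, 2, 0, 0, 0]
  [0, 0, 2, 1, 0]
  [0, 0, 0, 2, 0]
  [0, 0, 0, 0, 2]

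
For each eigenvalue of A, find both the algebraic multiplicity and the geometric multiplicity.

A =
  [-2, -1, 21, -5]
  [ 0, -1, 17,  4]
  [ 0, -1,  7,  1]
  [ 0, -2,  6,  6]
λ = -2: alg = 1, geom = 1; λ = 4: alg = 3, geom = 1

Step 1 — factor the characteristic polynomial to read off the algebraic multiplicities:
  χ_A(x) = (x - 4)^3*(x + 2)

Step 2 — compute geometric multiplicities via the rank-nullity identity g(λ) = n − rank(A − λI):
  rank(A − (-2)·I) = 3, so dim ker(A − (-2)·I) = n − 3 = 1
  rank(A − (4)·I) = 3, so dim ker(A − (4)·I) = n − 3 = 1

Summary:
  λ = -2: algebraic multiplicity = 1, geometric multiplicity = 1
  λ = 4: algebraic multiplicity = 3, geometric multiplicity = 1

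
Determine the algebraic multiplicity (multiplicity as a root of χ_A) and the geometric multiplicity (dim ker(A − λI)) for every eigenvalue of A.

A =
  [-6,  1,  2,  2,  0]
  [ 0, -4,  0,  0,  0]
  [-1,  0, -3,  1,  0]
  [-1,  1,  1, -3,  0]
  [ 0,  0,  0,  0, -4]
λ = -4: alg = 5, geom = 3

Step 1 — factor the characteristic polynomial to read off the algebraic multiplicities:
  χ_A(x) = (x + 4)^5

Step 2 — compute geometric multiplicities via the rank-nullity identity g(λ) = n − rank(A − λI):
  rank(A − (-4)·I) = 2, so dim ker(A − (-4)·I) = n − 2 = 3

Summary:
  λ = -4: algebraic multiplicity = 5, geometric multiplicity = 3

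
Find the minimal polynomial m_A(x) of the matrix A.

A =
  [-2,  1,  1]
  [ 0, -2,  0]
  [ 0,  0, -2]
x^2 + 4*x + 4

The characteristic polynomial is χ_A(x) = (x + 2)^3, so the eigenvalues are known. The minimal polynomial is
  m_A(x) = Π_λ (x − λ)^{k_λ}
where k_λ is the size of the *largest* Jordan block for λ (equivalently, the smallest k with (A − λI)^k v = 0 for every generalised eigenvector v of λ).

  λ = -2: largest Jordan block has size 2, contributing (x + 2)^2

So m_A(x) = (x + 2)^2 = x^2 + 4*x + 4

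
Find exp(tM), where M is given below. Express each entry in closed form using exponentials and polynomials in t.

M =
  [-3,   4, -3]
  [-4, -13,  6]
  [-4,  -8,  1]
e^{tM} =
  [2*t*exp(-5*t) + exp(-5*t), 4*t*exp(-5*t), -3*t*exp(-5*t)]
  [-4*t*exp(-5*t), -8*t*exp(-5*t) + exp(-5*t), 6*t*exp(-5*t)]
  [-4*t*exp(-5*t), -8*t*exp(-5*t), 6*t*exp(-5*t) + exp(-5*t)]

Strategy: write M = P · J · P⁻¹ where J is a Jordan canonical form, so e^{tM} = P · e^{tJ} · P⁻¹, and e^{tJ} can be computed block-by-block.

M has Jordan form
J =
  [-5,  1,  0]
  [ 0, -5,  0]
  [ 0,  0, -5]
(up to reordering of blocks).

Per-block formulas:
  For a 1×1 block at λ = -5: exp(t · [-5]) = [e^(-5t)].
  For a 2×2 Jordan block J_2(-5): exp(t · J_2(-5)) = e^(-5t)·(I + t·N), where N is the 2×2 nilpotent shift.

After assembling e^{tJ} and conjugating by P, we get:

e^{tM} =
  [2*t*exp(-5*t) + exp(-5*t), 4*t*exp(-5*t), -3*t*exp(-5*t)]
  [-4*t*exp(-5*t), -8*t*exp(-5*t) + exp(-5*t), 6*t*exp(-5*t)]
  [-4*t*exp(-5*t), -8*t*exp(-5*t), 6*t*exp(-5*t) + exp(-5*t)]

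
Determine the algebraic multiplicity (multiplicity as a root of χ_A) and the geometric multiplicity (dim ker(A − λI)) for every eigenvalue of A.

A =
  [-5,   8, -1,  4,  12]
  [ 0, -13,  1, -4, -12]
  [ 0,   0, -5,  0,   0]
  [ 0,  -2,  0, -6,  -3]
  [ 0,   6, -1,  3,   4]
λ = -5: alg = 5, geom = 3

Step 1 — factor the characteristic polynomial to read off the algebraic multiplicities:
  χ_A(x) = (x + 5)^5

Step 2 — compute geometric multiplicities via the rank-nullity identity g(λ) = n − rank(A − λI):
  rank(A − (-5)·I) = 2, so dim ker(A − (-5)·I) = n − 2 = 3

Summary:
  λ = -5: algebraic multiplicity = 5, geometric multiplicity = 3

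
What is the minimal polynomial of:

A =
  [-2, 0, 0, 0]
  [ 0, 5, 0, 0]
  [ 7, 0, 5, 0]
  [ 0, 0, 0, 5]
x^2 - 3*x - 10

The characteristic polynomial is χ_A(x) = (x - 5)^3*(x + 2), so the eigenvalues are known. The minimal polynomial is
  m_A(x) = Π_λ (x − λ)^{k_λ}
where k_λ is the size of the *largest* Jordan block for λ (equivalently, the smallest k with (A − λI)^k v = 0 for every generalised eigenvector v of λ).

  λ = -2: largest Jordan block has size 1, contributing (x + 2)
  λ = 5: largest Jordan block has size 1, contributing (x − 5)

So m_A(x) = (x - 5)*(x + 2) = x^2 - 3*x - 10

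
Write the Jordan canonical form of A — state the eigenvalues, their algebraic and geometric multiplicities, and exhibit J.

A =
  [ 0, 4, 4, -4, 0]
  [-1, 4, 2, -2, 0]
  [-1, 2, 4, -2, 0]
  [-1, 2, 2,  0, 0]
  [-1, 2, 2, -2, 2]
J_2(2) ⊕ J_1(2) ⊕ J_1(2) ⊕ J_1(2)

The characteristic polynomial is
  det(x·I − A) = x^5 - 10*x^4 + 40*x^3 - 80*x^2 + 80*x - 32 = (x - 2)^5

Eigenvalues and multiplicities (the geometric multiplicity of λ is n − rank(A − λI), which equals the number of Jordan blocks for λ):
  λ = 2: algebraic multiplicity = 5, geometric multiplicity = 4

Determining the block sizes for each eigenvalue:
  λ = 2: 4 blocks summing to 5 forces exactly one block of size 2 and the rest size 1 → block sizes [2, 1, 1, 1]

Assembling the blocks gives a Jordan form
J =
  [2, 1, 0, 0, 0]
  [0, 2, 0, 0, 0]
  [0, 0, 2, 0, 0]
  [0, 0, 0, 2, 0]
  [0, 0, 0, 0, 2]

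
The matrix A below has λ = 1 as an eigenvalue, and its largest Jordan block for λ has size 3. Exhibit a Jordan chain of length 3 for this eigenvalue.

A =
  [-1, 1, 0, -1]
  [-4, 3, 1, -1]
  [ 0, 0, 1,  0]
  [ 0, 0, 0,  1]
A Jordan chain for λ = 1 of length 3:
v_1 = (1, 2, 0, 0)ᵀ
v_2 = (0, 1, 0, 0)ᵀ
v_3 = (0, 0, 1, 0)ᵀ

Let N = A − (1)·I. We want v_3 with N^3 v_3 = 0 but N^2 v_3 ≠ 0; then v_{j-1} := N · v_j for j = 3, …, 2.

Pick v_3 = (0, 0, 1, 0)ᵀ.
Then v_2 = N · v_3 = (0, 1, 0, 0)ᵀ.
Then v_1 = N · v_2 = (1, 2, 0, 0)ᵀ.

Sanity check: (A − (1)·I) v_1 = (0, 0, 0, 0)ᵀ = 0. ✓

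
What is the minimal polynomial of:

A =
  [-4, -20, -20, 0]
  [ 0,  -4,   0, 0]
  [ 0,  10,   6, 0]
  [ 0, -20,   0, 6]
x^2 - 2*x - 24

The characteristic polynomial is χ_A(x) = (x - 6)^2*(x + 4)^2, so the eigenvalues are known. The minimal polynomial is
  m_A(x) = Π_λ (x − λ)^{k_λ}
where k_λ is the size of the *largest* Jordan block for λ (equivalently, the smallest k with (A − λI)^k v = 0 for every generalised eigenvector v of λ).

  λ = -4: largest Jordan block has size 1, contributing (x + 4)
  λ = 6: largest Jordan block has size 1, contributing (x − 6)

So m_A(x) = (x - 6)*(x + 4) = x^2 - 2*x - 24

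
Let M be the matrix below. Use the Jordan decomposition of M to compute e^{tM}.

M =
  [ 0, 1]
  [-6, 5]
e^{tM} =
  [-2*exp(3*t) + 3*exp(2*t), exp(3*t) - exp(2*t)]
  [-6*exp(3*t) + 6*exp(2*t), 3*exp(3*t) - 2*exp(2*t)]

Strategy: write M = P · J · P⁻¹ where J is a Jordan canonical form, so e^{tM} = P · e^{tJ} · P⁻¹, and e^{tJ} can be computed block-by-block.

M has Jordan form
J =
  [2, 0]
  [0, 3]
(up to reordering of blocks).

Per-block formulas:
  For a 1×1 block at λ = 3: exp(t · [3]) = [e^(3t)].
  For a 1×1 block at λ = 2: exp(t · [2]) = [e^(2t)].

After assembling e^{tJ} and conjugating by P, we get:

e^{tM} =
  [-2*exp(3*t) + 3*exp(2*t), exp(3*t) - exp(2*t)]
  [-6*exp(3*t) + 6*exp(2*t), 3*exp(3*t) - 2*exp(2*t)]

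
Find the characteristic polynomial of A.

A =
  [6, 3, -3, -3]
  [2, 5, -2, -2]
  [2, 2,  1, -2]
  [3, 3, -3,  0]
x^4 - 12*x^3 + 54*x^2 - 108*x + 81

Expanding det(x·I − A) (e.g. by cofactor expansion or by noting that A is similar to its Jordan form J, which has the same characteristic polynomial as A) gives
  χ_A(x) = x^4 - 12*x^3 + 54*x^2 - 108*x + 81
which factors as (x - 3)^4. The eigenvalues (with algebraic multiplicities) are λ = 3 with multiplicity 4.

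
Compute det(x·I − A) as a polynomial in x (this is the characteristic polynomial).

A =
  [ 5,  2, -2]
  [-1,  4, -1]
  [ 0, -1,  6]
x^3 - 15*x^2 + 75*x - 125

Expanding det(x·I − A) (e.g. by cofactor expansion or by noting that A is similar to its Jordan form J, which has the same characteristic polynomial as A) gives
  χ_A(x) = x^3 - 15*x^2 + 75*x - 125
which factors as (x - 5)^3. The eigenvalues (with algebraic multiplicities) are λ = 5 with multiplicity 3.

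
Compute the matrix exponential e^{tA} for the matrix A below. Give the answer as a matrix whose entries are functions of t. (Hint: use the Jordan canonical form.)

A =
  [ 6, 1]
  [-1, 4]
e^{tA} =
  [t*exp(5*t) + exp(5*t), t*exp(5*t)]
  [-t*exp(5*t), -t*exp(5*t) + exp(5*t)]

Strategy: write A = P · J · P⁻¹ where J is a Jordan canonical form, so e^{tA} = P · e^{tJ} · P⁻¹, and e^{tJ} can be computed block-by-block.

A has Jordan form
J =
  [5, 1]
  [0, 5]
(up to reordering of blocks).

Per-block formulas:
  For a 2×2 Jordan block J_2(5): exp(t · J_2(5)) = e^(5t)·(I + t·N), where N is the 2×2 nilpotent shift.

After assembling e^{tJ} and conjugating by P, we get:

e^{tA} =
  [t*exp(5*t) + exp(5*t), t*exp(5*t)]
  [-t*exp(5*t), -t*exp(5*t) + exp(5*t)]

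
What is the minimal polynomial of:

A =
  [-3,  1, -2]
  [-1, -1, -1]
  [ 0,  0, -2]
x^3 + 6*x^2 + 12*x + 8

The characteristic polynomial is χ_A(x) = (x + 2)^3, so the eigenvalues are known. The minimal polynomial is
  m_A(x) = Π_λ (x − λ)^{k_λ}
where k_λ is the size of the *largest* Jordan block for λ (equivalently, the smallest k with (A − λI)^k v = 0 for every generalised eigenvector v of λ).

  λ = -2: largest Jordan block has size 3, contributing (x + 2)^3

So m_A(x) = (x + 2)^3 = x^3 + 6*x^2 + 12*x + 8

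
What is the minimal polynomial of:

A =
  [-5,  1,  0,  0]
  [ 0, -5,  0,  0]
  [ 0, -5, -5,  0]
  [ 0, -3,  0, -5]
x^2 + 10*x + 25

The characteristic polynomial is χ_A(x) = (x + 5)^4, so the eigenvalues are known. The minimal polynomial is
  m_A(x) = Π_λ (x − λ)^{k_λ}
where k_λ is the size of the *largest* Jordan block for λ (equivalently, the smallest k with (A − λI)^k v = 0 for every generalised eigenvector v of λ).

  λ = -5: largest Jordan block has size 2, contributing (x + 5)^2

So m_A(x) = (x + 5)^2 = x^2 + 10*x + 25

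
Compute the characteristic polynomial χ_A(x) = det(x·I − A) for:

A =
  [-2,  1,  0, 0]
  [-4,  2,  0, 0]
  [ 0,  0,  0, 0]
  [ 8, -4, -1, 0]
x^4

Expanding det(x·I − A) (e.g. by cofactor expansion or by noting that A is similar to its Jordan form J, which has the same characteristic polynomial as A) gives
  χ_A(x) = x^4
which factors as x^4. The eigenvalues (with algebraic multiplicities) are λ = 0 with multiplicity 4.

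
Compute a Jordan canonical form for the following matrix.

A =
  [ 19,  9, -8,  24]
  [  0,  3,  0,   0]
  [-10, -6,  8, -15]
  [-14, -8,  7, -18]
J_2(3) ⊕ J_2(3)

The characteristic polynomial is
  det(x·I − A) = x^4 - 12*x^3 + 54*x^2 - 108*x + 81 = (x - 3)^4

Eigenvalues and multiplicities (the geometric multiplicity of λ is n − rank(A − λI), which equals the number of Jordan blocks for λ):
  λ = 3: algebraic multiplicity = 4, geometric multiplicity = 2

Determining the block sizes for each eigenvalue:
  λ = 3: with am = 4 and gm = 2, the partition is not yet determined (e.g. several partitions of 4 into 2 parts exist). Let N = A − (3)·I. Computing rank(N^1) = 2, rank(N^2) = 0; the number of blocks of size ≥ j is rank(N^{j−1}) − rank(N^j), giving [2, 2]. So we have 2 block(s) of size 2 → block sizes [2, 2]

Assembling the blocks gives a Jordan form
J =
  [3, 1, 0, 0]
  [0, 3, 0, 0]
  [0, 0, 3, 1]
  [0, 0, 0, 3]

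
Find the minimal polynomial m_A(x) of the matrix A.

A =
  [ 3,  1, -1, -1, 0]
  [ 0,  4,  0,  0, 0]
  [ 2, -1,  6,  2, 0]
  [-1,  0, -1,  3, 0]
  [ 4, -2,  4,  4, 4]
x^2 - 8*x + 16

The characteristic polynomial is χ_A(x) = (x - 4)^5, so the eigenvalues are known. The minimal polynomial is
  m_A(x) = Π_λ (x − λ)^{k_λ}
where k_λ is the size of the *largest* Jordan block for λ (equivalently, the smallest k with (A − λI)^k v = 0 for every generalised eigenvector v of λ).

  λ = 4: largest Jordan block has size 2, contributing (x − 4)^2

So m_A(x) = (x - 4)^2 = x^2 - 8*x + 16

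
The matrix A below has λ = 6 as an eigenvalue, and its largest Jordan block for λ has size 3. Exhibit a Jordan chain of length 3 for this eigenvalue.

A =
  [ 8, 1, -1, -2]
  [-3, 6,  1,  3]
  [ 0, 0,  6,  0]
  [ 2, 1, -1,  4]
A Jordan chain for λ = 6 of length 3:
v_1 = (-3, 0, 0, -3)ᵀ
v_2 = (2, -3, 0, 2)ᵀ
v_3 = (1, 0, 0, 0)ᵀ

Let N = A − (6)·I. We want v_3 with N^3 v_3 = 0 but N^2 v_3 ≠ 0; then v_{j-1} := N · v_j for j = 3, …, 2.

Pick v_3 = (1, 0, 0, 0)ᵀ.
Then v_2 = N · v_3 = (2, -3, 0, 2)ᵀ.
Then v_1 = N · v_2 = (-3, 0, 0, -3)ᵀ.

Sanity check: (A − (6)·I) v_1 = (0, 0, 0, 0)ᵀ = 0. ✓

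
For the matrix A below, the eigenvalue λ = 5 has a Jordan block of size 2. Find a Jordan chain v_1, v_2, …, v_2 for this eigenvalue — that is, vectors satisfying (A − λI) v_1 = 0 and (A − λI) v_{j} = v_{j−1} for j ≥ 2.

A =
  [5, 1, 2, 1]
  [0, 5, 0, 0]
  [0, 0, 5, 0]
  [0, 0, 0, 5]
A Jordan chain for λ = 5 of length 2:
v_1 = (1, 0, 0, 0)ᵀ
v_2 = (0, 1, 0, 0)ᵀ

Let N = A − (5)·I. We want v_2 with N^2 v_2 = 0 but N^1 v_2 ≠ 0; then v_{j-1} := N · v_j for j = 2, …, 2.

Pick v_2 = (0, 1, 0, 0)ᵀ.
Then v_1 = N · v_2 = (1, 0, 0, 0)ᵀ.

Sanity check: (A − (5)·I) v_1 = (0, 0, 0, 0)ᵀ = 0. ✓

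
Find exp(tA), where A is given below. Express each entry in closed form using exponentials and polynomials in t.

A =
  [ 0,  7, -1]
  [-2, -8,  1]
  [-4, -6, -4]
e^{tA} =
  [3*t^2*exp(-4*t) + 4*t*exp(-4*t) + exp(-4*t), 3*t^2*exp(-4*t) + 7*t*exp(-4*t), 3*t^2*exp(-4*t)/2 - t*exp(-4*t)]
  [-2*t^2*exp(-4*t) - 2*t*exp(-4*t), -2*t^2*exp(-4*t) - 4*t*exp(-4*t) + exp(-4*t), -t^2*exp(-4*t) + t*exp(-4*t)]
  [-2*t^2*exp(-4*t) - 4*t*exp(-4*t), -2*t^2*exp(-4*t) - 6*t*exp(-4*t), -t^2*exp(-4*t) + exp(-4*t)]

Strategy: write A = P · J · P⁻¹ where J is a Jordan canonical form, so e^{tA} = P · e^{tJ} · P⁻¹, and e^{tJ} can be computed block-by-block.

A has Jordan form
J =
  [-4,  1,  0]
  [ 0, -4,  1]
  [ 0,  0, -4]
(up to reordering of blocks).

Per-block formulas:
  For a 3×3 Jordan block J_3(-4): exp(t · J_3(-4)) = e^(-4t)·(I + t·N + (t^2/2)·N^2), where N is the 3×3 nilpotent shift.

After assembling e^{tJ} and conjugating by P, we get:

e^{tA} =
  [3*t^2*exp(-4*t) + 4*t*exp(-4*t) + exp(-4*t), 3*t^2*exp(-4*t) + 7*t*exp(-4*t), 3*t^2*exp(-4*t)/2 - t*exp(-4*t)]
  [-2*t^2*exp(-4*t) - 2*t*exp(-4*t), -2*t^2*exp(-4*t) - 4*t*exp(-4*t) + exp(-4*t), -t^2*exp(-4*t) + t*exp(-4*t)]
  [-2*t^2*exp(-4*t) - 4*t*exp(-4*t), -2*t^2*exp(-4*t) - 6*t*exp(-4*t), -t^2*exp(-4*t) + exp(-4*t)]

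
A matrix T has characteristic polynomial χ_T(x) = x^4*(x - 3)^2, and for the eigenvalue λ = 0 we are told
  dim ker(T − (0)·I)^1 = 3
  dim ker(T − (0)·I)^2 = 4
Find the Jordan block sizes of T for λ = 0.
Block sizes for λ = 0: [2, 1, 1]

From the dimensions of kernels of powers, the number of Jordan blocks of size at least j is d_j − d_{j−1} where d_j = dim ker(N^j) (with d_0 = 0). Computing the differences gives [3, 1].
The number of blocks of size exactly k is (#blocks of size ≥ k) − (#blocks of size ≥ k + 1), so the partition is: 2 block(s) of size 1, 1 block(s) of size 2.
In nonincreasing order the block sizes are [2, 1, 1].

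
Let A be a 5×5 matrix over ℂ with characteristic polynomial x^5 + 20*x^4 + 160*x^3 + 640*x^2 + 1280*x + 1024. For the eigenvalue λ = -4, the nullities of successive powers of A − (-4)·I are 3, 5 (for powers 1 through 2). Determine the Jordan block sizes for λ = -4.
Block sizes for λ = -4: [2, 2, 1]

From the dimensions of kernels of powers, the number of Jordan blocks of size at least j is d_j − d_{j−1} where d_j = dim ker(N^j) (with d_0 = 0). Computing the differences gives [3, 2].
The number of blocks of size exactly k is (#blocks of size ≥ k) − (#blocks of size ≥ k + 1), so the partition is: 1 block(s) of size 1, 2 block(s) of size 2.
In nonincreasing order the block sizes are [2, 2, 1].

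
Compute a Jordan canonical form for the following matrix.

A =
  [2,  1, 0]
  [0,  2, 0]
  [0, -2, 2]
J_2(2) ⊕ J_1(2)

The characteristic polynomial is
  det(x·I − A) = x^3 - 6*x^2 + 12*x - 8 = (x - 2)^3

Eigenvalues and multiplicities (the geometric multiplicity of λ is n − rank(A − λI), which equals the number of Jordan blocks for λ):
  λ = 2: algebraic multiplicity = 3, geometric multiplicity = 2

Determining the block sizes for each eigenvalue:
  λ = 2: 2 blocks summing to 3 forces exactly one block of size 2 and the rest size 1 → block sizes [2, 1]

Assembling the blocks gives a Jordan form
J =
  [2, 1, 0]
  [0, 2, 0]
  [0, 0, 2]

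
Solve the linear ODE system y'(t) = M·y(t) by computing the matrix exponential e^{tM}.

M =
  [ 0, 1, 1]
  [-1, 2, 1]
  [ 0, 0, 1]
e^{tM} =
  [-t*exp(t) + exp(t), t*exp(t), t*exp(t)]
  [-t*exp(t), t*exp(t) + exp(t), t*exp(t)]
  [0, 0, exp(t)]

Strategy: write M = P · J · P⁻¹ where J is a Jordan canonical form, so e^{tM} = P · e^{tJ} · P⁻¹, and e^{tJ} can be computed block-by-block.

M has Jordan form
J =
  [1, 1, 0]
  [0, 1, 0]
  [0, 0, 1]
(up to reordering of blocks).

Per-block formulas:
  For a 1×1 block at λ = 1: exp(t · [1]) = [e^(1t)].
  For a 2×2 Jordan block J_2(1): exp(t · J_2(1)) = e^(1t)·(I + t·N), where N is the 2×2 nilpotent shift.

After assembling e^{tJ} and conjugating by P, we get:

e^{tM} =
  [-t*exp(t) + exp(t), t*exp(t), t*exp(t)]
  [-t*exp(t), t*exp(t) + exp(t), t*exp(t)]
  [0, 0, exp(t)]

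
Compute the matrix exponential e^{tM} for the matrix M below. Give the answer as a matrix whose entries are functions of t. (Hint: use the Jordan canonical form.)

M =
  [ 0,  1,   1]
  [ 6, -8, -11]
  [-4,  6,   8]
e^{tM} =
  [t^2 + 1, -t^2 + t, -3*t^2/2 + t]
  [-2*t^2 + 6*t, 2*t^2 - 8*t + 1, 3*t^2 - 11*t]
  [2*t^2 - 4*t, -2*t^2 + 6*t, -3*t^2 + 8*t + 1]

Strategy: write M = P · J · P⁻¹ where J is a Jordan canonical form, so e^{tM} = P · e^{tJ} · P⁻¹, and e^{tJ} can be computed block-by-block.

M has Jordan form
J =
  [0, 1, 0]
  [0, 0, 1]
  [0, 0, 0]
(up to reordering of blocks).

Per-block formulas:
  For a 3×3 Jordan block J_3(0): exp(t · J_3(0)) = e^(0t)·(I + t·N + (t^2/2)·N^2), where N is the 3×3 nilpotent shift.

After assembling e^{tJ} and conjugating by P, we get:

e^{tM} =
  [t^2 + 1, -t^2 + t, -3*t^2/2 + t]
  [-2*t^2 + 6*t, 2*t^2 - 8*t + 1, 3*t^2 - 11*t]
  [2*t^2 - 4*t, -2*t^2 + 6*t, -3*t^2 + 8*t + 1]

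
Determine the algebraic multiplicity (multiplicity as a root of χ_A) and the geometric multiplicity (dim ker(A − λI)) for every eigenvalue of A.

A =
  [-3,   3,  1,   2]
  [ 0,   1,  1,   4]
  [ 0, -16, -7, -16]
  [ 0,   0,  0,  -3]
λ = -3: alg = 4, geom = 2

Step 1 — factor the characteristic polynomial to read off the algebraic multiplicities:
  χ_A(x) = (x + 3)^4

Step 2 — compute geometric multiplicities via the rank-nullity identity g(λ) = n − rank(A − λI):
  rank(A − (-3)·I) = 2, so dim ker(A − (-3)·I) = n − 2 = 2

Summary:
  λ = -3: algebraic multiplicity = 4, geometric multiplicity = 2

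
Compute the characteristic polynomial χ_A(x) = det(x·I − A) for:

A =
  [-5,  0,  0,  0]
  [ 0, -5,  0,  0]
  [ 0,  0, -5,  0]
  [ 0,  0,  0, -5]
x^4 + 20*x^3 + 150*x^2 + 500*x + 625

Expanding det(x·I − A) (e.g. by cofactor expansion or by noting that A is similar to its Jordan form J, which has the same characteristic polynomial as A) gives
  χ_A(x) = x^4 + 20*x^3 + 150*x^2 + 500*x + 625
which factors as (x + 5)^4. The eigenvalues (with algebraic multiplicities) are λ = -5 with multiplicity 4.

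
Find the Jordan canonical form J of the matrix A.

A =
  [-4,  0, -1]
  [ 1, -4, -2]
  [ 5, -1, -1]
J_3(-3)

The characteristic polynomial is
  det(x·I − A) = x^3 + 9*x^2 + 27*x + 27 = (x + 3)^3

Eigenvalues and multiplicities (the geometric multiplicity of λ is n − rank(A − λI), which equals the number of Jordan blocks for λ):
  λ = -3: algebraic multiplicity = 3, geometric multiplicity = 1

Determining the block sizes for each eigenvalue:
  λ = -3: one block (gm = 1), so the single block has size am = 3 → block sizes [3]

Assembling the blocks gives a Jordan form
J =
  [-3,  1,  0]
  [ 0, -3,  1]
  [ 0,  0, -3]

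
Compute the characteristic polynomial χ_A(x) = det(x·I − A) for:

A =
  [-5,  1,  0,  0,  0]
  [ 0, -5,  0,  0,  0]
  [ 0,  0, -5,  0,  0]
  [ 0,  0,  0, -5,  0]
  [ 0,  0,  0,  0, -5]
x^5 + 25*x^4 + 250*x^3 + 1250*x^2 + 3125*x + 3125

Expanding det(x·I − A) (e.g. by cofactor expansion or by noting that A is similar to its Jordan form J, which has the same characteristic polynomial as A) gives
  χ_A(x) = x^5 + 25*x^4 + 250*x^3 + 1250*x^2 + 3125*x + 3125
which factors as (x + 5)^5. The eigenvalues (with algebraic multiplicities) are λ = -5 with multiplicity 5.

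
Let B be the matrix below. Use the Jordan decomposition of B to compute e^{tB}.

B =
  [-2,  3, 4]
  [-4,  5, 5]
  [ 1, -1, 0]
e^{tB} =
  [t^2*exp(t)/2 - 3*t*exp(t) + exp(t), -t^2*exp(t)/2 + 3*t*exp(t), -t^2*exp(t)/2 + 4*t*exp(t)]
  [t^2*exp(t)/2 - 4*t*exp(t), -t^2*exp(t)/2 + 4*t*exp(t) + exp(t), -t^2*exp(t)/2 + 5*t*exp(t)]
  [t*exp(t), -t*exp(t), -t*exp(t) + exp(t)]

Strategy: write B = P · J · P⁻¹ where J is a Jordan canonical form, so e^{tB} = P · e^{tJ} · P⁻¹, and e^{tJ} can be computed block-by-block.

B has Jordan form
J =
  [1, 1, 0]
  [0, 1, 1]
  [0, 0, 1]
(up to reordering of blocks).

Per-block formulas:
  For a 3×3 Jordan block J_3(1): exp(t · J_3(1)) = e^(1t)·(I + t·N + (t^2/2)·N^2), where N is the 3×3 nilpotent shift.

After assembling e^{tJ} and conjugating by P, we get:

e^{tB} =
  [t^2*exp(t)/2 - 3*t*exp(t) + exp(t), -t^2*exp(t)/2 + 3*t*exp(t), -t^2*exp(t)/2 + 4*t*exp(t)]
  [t^2*exp(t)/2 - 4*t*exp(t), -t^2*exp(t)/2 + 4*t*exp(t) + exp(t), -t^2*exp(t)/2 + 5*t*exp(t)]
  [t*exp(t), -t*exp(t), -t*exp(t) + exp(t)]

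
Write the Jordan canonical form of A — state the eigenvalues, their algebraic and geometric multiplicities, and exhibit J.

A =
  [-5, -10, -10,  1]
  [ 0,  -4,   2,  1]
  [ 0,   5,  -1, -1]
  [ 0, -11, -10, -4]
J_3(-5) ⊕ J_1(1)

The characteristic polynomial is
  det(x·I − A) = x^4 + 14*x^3 + 60*x^2 + 50*x - 125 = (x - 1)*(x + 5)^3

Eigenvalues and multiplicities (the geometric multiplicity of λ is n − rank(A − λI), which equals the number of Jordan blocks for λ):
  λ = -5: algebraic multiplicity = 3, geometric multiplicity = 1
  λ = 1: algebraic multiplicity = 1, geometric multiplicity = 1

Determining the block sizes for each eigenvalue:
  λ = -5: one block (gm = 1), so the single block has size am = 3 → block sizes [3]
  λ = 1: one block (gm = 1), so the single block has size am = 1 → block sizes [1]

Assembling the blocks gives a Jordan form
J =
  [-5,  1,  0, 0]
  [ 0, -5,  1, 0]
  [ 0,  0, -5, 0]
  [ 0,  0,  0, 1]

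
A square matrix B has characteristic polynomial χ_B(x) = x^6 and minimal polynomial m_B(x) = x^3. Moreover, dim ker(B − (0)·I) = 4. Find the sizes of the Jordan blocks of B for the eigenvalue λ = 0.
Block sizes for λ = 0: [3, 1, 1, 1]

Step 1 — from the characteristic polynomial, algebraic multiplicity of λ = 0 is 6. From dim ker(B − (0)·I) = 4, there are exactly 4 Jordan blocks for λ = 0.
Step 2 — from the minimal polynomial, the factor (x − 0)^3 tells us the largest block for λ = 0 has size 3.
Step 3 — with total size 6, 4 blocks, and largest block 3, the block sizes (in nonincreasing order) are [3, 1, 1, 1].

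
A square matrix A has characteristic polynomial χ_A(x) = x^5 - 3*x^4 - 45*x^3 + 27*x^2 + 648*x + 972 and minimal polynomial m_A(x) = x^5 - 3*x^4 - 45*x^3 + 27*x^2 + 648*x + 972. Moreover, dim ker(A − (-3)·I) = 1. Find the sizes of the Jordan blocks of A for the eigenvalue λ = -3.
Block sizes for λ = -3: [3]

Step 1 — from the characteristic polynomial, algebraic multiplicity of λ = -3 is 3. From dim ker(A − (-3)·I) = 1, there are exactly 1 Jordan blocks for λ = -3.
Step 2 — from the minimal polynomial, the factor (x + 3)^3 tells us the largest block for λ = -3 has size 3.
Step 3 — with total size 3, 1 blocks, and largest block 3, the block sizes (in nonincreasing order) are [3].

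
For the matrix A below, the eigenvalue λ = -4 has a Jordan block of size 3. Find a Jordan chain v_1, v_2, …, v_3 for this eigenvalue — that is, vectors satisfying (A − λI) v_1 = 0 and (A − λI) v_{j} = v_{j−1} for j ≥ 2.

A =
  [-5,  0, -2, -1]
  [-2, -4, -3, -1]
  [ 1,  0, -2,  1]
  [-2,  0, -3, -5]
A Jordan chain for λ = -4 of length 3:
v_1 = (1, 1, -1, 1)ᵀ
v_2 = (-1, -2, 1, -2)ᵀ
v_3 = (1, 0, 0, 0)ᵀ

Let N = A − (-4)·I. We want v_3 with N^3 v_3 = 0 but N^2 v_3 ≠ 0; then v_{j-1} := N · v_j for j = 3, …, 2.

Pick v_3 = (1, 0, 0, 0)ᵀ.
Then v_2 = N · v_3 = (-1, -2, 1, -2)ᵀ.
Then v_1 = N · v_2 = (1, 1, -1, 1)ᵀ.

Sanity check: (A − (-4)·I) v_1 = (0, 0, 0, 0)ᵀ = 0. ✓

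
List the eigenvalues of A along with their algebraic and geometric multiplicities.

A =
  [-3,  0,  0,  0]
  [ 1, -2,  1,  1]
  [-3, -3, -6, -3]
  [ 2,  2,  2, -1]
λ = -3: alg = 4, geom = 3

Step 1 — factor the characteristic polynomial to read off the algebraic multiplicities:
  χ_A(x) = (x + 3)^4

Step 2 — compute geometric multiplicities via the rank-nullity identity g(λ) = n − rank(A − λI):
  rank(A − (-3)·I) = 1, so dim ker(A − (-3)·I) = n − 1 = 3

Summary:
  λ = -3: algebraic multiplicity = 4, geometric multiplicity = 3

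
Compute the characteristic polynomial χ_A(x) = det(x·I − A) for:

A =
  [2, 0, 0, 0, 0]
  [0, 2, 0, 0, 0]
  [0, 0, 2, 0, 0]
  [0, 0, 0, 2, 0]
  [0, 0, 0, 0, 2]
x^5 - 10*x^4 + 40*x^3 - 80*x^2 + 80*x - 32

Expanding det(x·I − A) (e.g. by cofactor expansion or by noting that A is similar to its Jordan form J, which has the same characteristic polynomial as A) gives
  χ_A(x) = x^5 - 10*x^4 + 40*x^3 - 80*x^2 + 80*x - 32
which factors as (x - 2)^5. The eigenvalues (with algebraic multiplicities) are λ = 2 with multiplicity 5.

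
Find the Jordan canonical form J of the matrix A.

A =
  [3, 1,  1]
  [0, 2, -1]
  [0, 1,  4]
J_2(3) ⊕ J_1(3)

The characteristic polynomial is
  det(x·I − A) = x^3 - 9*x^2 + 27*x - 27 = (x - 3)^3

Eigenvalues and multiplicities (the geometric multiplicity of λ is n − rank(A − λI), which equals the number of Jordan blocks for λ):
  λ = 3: algebraic multiplicity = 3, geometric multiplicity = 2

Determining the block sizes for each eigenvalue:
  λ = 3: 2 blocks summing to 3 forces exactly one block of size 2 and the rest size 1 → block sizes [2, 1]

Assembling the blocks gives a Jordan form
J =
  [3, 1, 0]
  [0, 3, 0]
  [0, 0, 3]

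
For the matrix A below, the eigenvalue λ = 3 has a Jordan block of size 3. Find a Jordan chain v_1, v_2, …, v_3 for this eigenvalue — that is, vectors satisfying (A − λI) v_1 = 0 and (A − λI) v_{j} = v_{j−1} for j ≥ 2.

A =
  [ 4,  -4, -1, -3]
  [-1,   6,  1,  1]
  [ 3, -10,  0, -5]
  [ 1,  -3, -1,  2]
A Jordan chain for λ = 3 of length 3:
v_1 = (-1, 0, -1, 0)ᵀ
v_2 = (1, -1, 3, 1)ᵀ
v_3 = (1, 0, 0, 0)ᵀ

Let N = A − (3)·I. We want v_3 with N^3 v_3 = 0 but N^2 v_3 ≠ 0; then v_{j-1} := N · v_j for j = 3, …, 2.

Pick v_3 = (1, 0, 0, 0)ᵀ.
Then v_2 = N · v_3 = (1, -1, 3, 1)ᵀ.
Then v_1 = N · v_2 = (-1, 0, -1, 0)ᵀ.

Sanity check: (A − (3)·I) v_1 = (0, 0, 0, 0)ᵀ = 0. ✓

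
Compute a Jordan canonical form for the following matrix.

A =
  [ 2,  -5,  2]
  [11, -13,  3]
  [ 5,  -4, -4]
J_3(-5)

The characteristic polynomial is
  det(x·I − A) = x^3 + 15*x^2 + 75*x + 125 = (x + 5)^3

Eigenvalues and multiplicities (the geometric multiplicity of λ is n − rank(A − λI), which equals the number of Jordan blocks for λ):
  λ = -5: algebraic multiplicity = 3, geometric multiplicity = 1

Determining the block sizes for each eigenvalue:
  λ = -5: one block (gm = 1), so the single block has size am = 3 → block sizes [3]

Assembling the blocks gives a Jordan form
J =
  [-5,  1,  0]
  [ 0, -5,  1]
  [ 0,  0, -5]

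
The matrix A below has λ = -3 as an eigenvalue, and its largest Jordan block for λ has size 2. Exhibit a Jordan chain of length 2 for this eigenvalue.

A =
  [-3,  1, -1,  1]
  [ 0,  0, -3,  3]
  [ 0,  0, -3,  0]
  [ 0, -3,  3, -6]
A Jordan chain for λ = -3 of length 2:
v_1 = (1, 3, 0, -3)ᵀ
v_2 = (0, 1, 0, 0)ᵀ

Let N = A − (-3)·I. We want v_2 with N^2 v_2 = 0 but N^1 v_2 ≠ 0; then v_{j-1} := N · v_j for j = 2, …, 2.

Pick v_2 = (0, 1, 0, 0)ᵀ.
Then v_1 = N · v_2 = (1, 3, 0, -3)ᵀ.

Sanity check: (A − (-3)·I) v_1 = (0, 0, 0, 0)ᵀ = 0. ✓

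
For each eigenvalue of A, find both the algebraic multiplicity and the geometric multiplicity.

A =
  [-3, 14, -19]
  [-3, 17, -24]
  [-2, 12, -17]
λ = -1: alg = 3, geom = 1

Step 1 — factor the characteristic polynomial to read off the algebraic multiplicities:
  χ_A(x) = (x + 1)^3

Step 2 — compute geometric multiplicities via the rank-nullity identity g(λ) = n − rank(A − λI):
  rank(A − (-1)·I) = 2, so dim ker(A − (-1)·I) = n − 2 = 1

Summary:
  λ = -1: algebraic multiplicity = 3, geometric multiplicity = 1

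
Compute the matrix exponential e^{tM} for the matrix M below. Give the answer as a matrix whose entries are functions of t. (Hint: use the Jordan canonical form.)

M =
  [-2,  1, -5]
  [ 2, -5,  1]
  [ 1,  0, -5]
e^{tM} =
  [t^2*exp(-4*t)/2 + 2*t*exp(-4*t) + exp(-4*t), t^2*exp(-4*t)/2 + t*exp(-4*t), -2*t^2*exp(-4*t) - 5*t*exp(-4*t)]
  [3*t^2*exp(-4*t)/2 + 2*t*exp(-4*t), 3*t^2*exp(-4*t)/2 - t*exp(-4*t) + exp(-4*t), -6*t^2*exp(-4*t) + t*exp(-4*t)]
  [t^2*exp(-4*t)/2 + t*exp(-4*t), t^2*exp(-4*t)/2, -2*t^2*exp(-4*t) - t*exp(-4*t) + exp(-4*t)]

Strategy: write M = P · J · P⁻¹ where J is a Jordan canonical form, so e^{tM} = P · e^{tJ} · P⁻¹, and e^{tJ} can be computed block-by-block.

M has Jordan form
J =
  [-4,  1,  0]
  [ 0, -4,  1]
  [ 0,  0, -4]
(up to reordering of blocks).

Per-block formulas:
  For a 3×3 Jordan block J_3(-4): exp(t · J_3(-4)) = e^(-4t)·(I + t·N + (t^2/2)·N^2), where N is the 3×3 nilpotent shift.

After assembling e^{tJ} and conjugating by P, we get:

e^{tM} =
  [t^2*exp(-4*t)/2 + 2*t*exp(-4*t) + exp(-4*t), t^2*exp(-4*t)/2 + t*exp(-4*t), -2*t^2*exp(-4*t) - 5*t*exp(-4*t)]
  [3*t^2*exp(-4*t)/2 + 2*t*exp(-4*t), 3*t^2*exp(-4*t)/2 - t*exp(-4*t) + exp(-4*t), -6*t^2*exp(-4*t) + t*exp(-4*t)]
  [t^2*exp(-4*t)/2 + t*exp(-4*t), t^2*exp(-4*t)/2, -2*t^2*exp(-4*t) - t*exp(-4*t) + exp(-4*t)]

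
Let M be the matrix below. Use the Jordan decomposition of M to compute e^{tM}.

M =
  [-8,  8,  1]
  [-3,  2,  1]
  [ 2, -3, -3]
e^{tM} =
  [3*t^2*exp(-3*t)/2 - 5*t*exp(-3*t) + exp(-3*t), -3*t^2*exp(-3*t)/2 + 8*t*exp(-3*t), 3*t^2*exp(-3*t)/2 + t*exp(-3*t)]
  [t^2*exp(-3*t) - 3*t*exp(-3*t), -t^2*exp(-3*t) + 5*t*exp(-3*t) + exp(-3*t), t^2*exp(-3*t) + t*exp(-3*t)]
  [-t^2*exp(-3*t)/2 + 2*t*exp(-3*t), t^2*exp(-3*t)/2 - 3*t*exp(-3*t), -t^2*exp(-3*t)/2 + exp(-3*t)]

Strategy: write M = P · J · P⁻¹ where J is a Jordan canonical form, so e^{tM} = P · e^{tJ} · P⁻¹, and e^{tJ} can be computed block-by-block.

M has Jordan form
J =
  [-3,  1,  0]
  [ 0, -3,  1]
  [ 0,  0, -3]
(up to reordering of blocks).

Per-block formulas:
  For a 3×3 Jordan block J_3(-3): exp(t · J_3(-3)) = e^(-3t)·(I + t·N + (t^2/2)·N^2), where N is the 3×3 nilpotent shift.

After assembling e^{tJ} and conjugating by P, we get:

e^{tM} =
  [3*t^2*exp(-3*t)/2 - 5*t*exp(-3*t) + exp(-3*t), -3*t^2*exp(-3*t)/2 + 8*t*exp(-3*t), 3*t^2*exp(-3*t)/2 + t*exp(-3*t)]
  [t^2*exp(-3*t) - 3*t*exp(-3*t), -t^2*exp(-3*t) + 5*t*exp(-3*t) + exp(-3*t), t^2*exp(-3*t) + t*exp(-3*t)]
  [-t^2*exp(-3*t)/2 + 2*t*exp(-3*t), t^2*exp(-3*t)/2 - 3*t*exp(-3*t), -t^2*exp(-3*t)/2 + exp(-3*t)]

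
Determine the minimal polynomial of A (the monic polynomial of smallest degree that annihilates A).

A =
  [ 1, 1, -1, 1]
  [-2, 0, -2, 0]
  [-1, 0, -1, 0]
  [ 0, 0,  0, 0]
x^3

The characteristic polynomial is χ_A(x) = x^4, so the eigenvalues are known. The minimal polynomial is
  m_A(x) = Π_λ (x − λ)^{k_λ}
where k_λ is the size of the *largest* Jordan block for λ (equivalently, the smallest k with (A − λI)^k v = 0 for every generalised eigenvector v of λ).

  λ = 0: largest Jordan block has size 3, contributing (x − 0)^3

So m_A(x) = x^3 = x^3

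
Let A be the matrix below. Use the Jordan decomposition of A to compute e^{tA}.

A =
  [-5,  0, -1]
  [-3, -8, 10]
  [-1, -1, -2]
e^{tA} =
  [t^2*exp(-5*t)/2 + exp(-5*t), t^2*exp(-5*t)/2, -3*t^2*exp(-5*t)/2 - t*exp(-5*t)]
  [-t^2*exp(-5*t)/2 - 3*t*exp(-5*t), -t^2*exp(-5*t)/2 - 3*t*exp(-5*t) + exp(-5*t), 3*t^2*exp(-5*t)/2 + 10*t*exp(-5*t)]
  [-t*exp(-5*t), -t*exp(-5*t), 3*t*exp(-5*t) + exp(-5*t)]

Strategy: write A = P · J · P⁻¹ where J is a Jordan canonical form, so e^{tA} = P · e^{tJ} · P⁻¹, and e^{tJ} can be computed block-by-block.

A has Jordan form
J =
  [-5,  1,  0]
  [ 0, -5,  1]
  [ 0,  0, -5]
(up to reordering of blocks).

Per-block formulas:
  For a 3×3 Jordan block J_3(-5): exp(t · J_3(-5)) = e^(-5t)·(I + t·N + (t^2/2)·N^2), where N is the 3×3 nilpotent shift.

After assembling e^{tJ} and conjugating by P, we get:

e^{tA} =
  [t^2*exp(-5*t)/2 + exp(-5*t), t^2*exp(-5*t)/2, -3*t^2*exp(-5*t)/2 - t*exp(-5*t)]
  [-t^2*exp(-5*t)/2 - 3*t*exp(-5*t), -t^2*exp(-5*t)/2 - 3*t*exp(-5*t) + exp(-5*t), 3*t^2*exp(-5*t)/2 + 10*t*exp(-5*t)]
  [-t*exp(-5*t), -t*exp(-5*t), 3*t*exp(-5*t) + exp(-5*t)]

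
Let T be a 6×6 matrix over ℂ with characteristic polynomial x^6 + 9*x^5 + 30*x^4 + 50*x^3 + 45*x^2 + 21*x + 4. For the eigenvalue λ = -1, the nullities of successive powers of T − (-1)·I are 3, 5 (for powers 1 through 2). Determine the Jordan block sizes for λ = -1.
Block sizes for λ = -1: [2, 2, 1]

From the dimensions of kernels of powers, the number of Jordan blocks of size at least j is d_j − d_{j−1} where d_j = dim ker(N^j) (with d_0 = 0). Computing the differences gives [3, 2].
The number of blocks of size exactly k is (#blocks of size ≥ k) − (#blocks of size ≥ k + 1), so the partition is: 1 block(s) of size 1, 2 block(s) of size 2.
In nonincreasing order the block sizes are [2, 2, 1].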